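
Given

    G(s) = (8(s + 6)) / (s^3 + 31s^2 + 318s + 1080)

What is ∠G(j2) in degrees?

At s = j2: numerator = 48 + j16, denominator = 956 + j628.
∠G = ∠num − ∠den = 18.435° − (33.301°) = -14.87°.

∠G(j2) ≈ -14.87°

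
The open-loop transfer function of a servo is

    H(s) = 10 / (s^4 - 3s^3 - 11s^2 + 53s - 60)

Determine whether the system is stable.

unstable

The denominator s^4 - 3s^3 - 11s^2 + 53s - 60 factors as (s - 3)(s^2 - 4s + 5)(s + 4), giving poles at s = 3, 2 ± j, -4.
Since the pole(s) at s = 3, 2 ± j lie in the right half-plane, the system is unstable.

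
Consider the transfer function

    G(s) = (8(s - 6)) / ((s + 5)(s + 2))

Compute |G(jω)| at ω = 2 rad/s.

|G(j2)| ≈ 3.322

Substitute s = j2: numerator = -48 + j16, denominator = 6 + j14.
|G(j2)| = |-48 + j16| / |6 + j14| = 50.596 / 15.232 ≈ 3.322.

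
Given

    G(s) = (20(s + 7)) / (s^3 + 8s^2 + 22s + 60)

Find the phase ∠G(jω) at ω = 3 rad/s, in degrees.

At s = j3: numerator = 140 + j60, denominator = -12 + j39.
∠G = ∠num − ∠den = 23.199° − (107.10°) = -83.90°.

∠G(j3) ≈ -83.90°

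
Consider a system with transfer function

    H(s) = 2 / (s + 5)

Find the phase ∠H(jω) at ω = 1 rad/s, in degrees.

At s = j1: numerator = 2, denominator = 5 + j1.
∠H = ∠num − ∠den = 0° − (11.310°) = -11.31°.

∠H(j1) ≈ -11.31°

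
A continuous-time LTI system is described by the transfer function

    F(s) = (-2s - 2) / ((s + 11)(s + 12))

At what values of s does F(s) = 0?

Set the numerator to zero: -2s - 2 = 0, i.e. -2·(s + 1) = 0.
So s = -1.

s = -1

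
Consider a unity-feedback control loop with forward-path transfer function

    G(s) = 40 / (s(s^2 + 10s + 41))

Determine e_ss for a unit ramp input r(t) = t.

G(s) has one pole at the origin.
This is a Type 1 system. Kv = lim_{s→0} s·G(s) = 40/41.
e_ss = 1/Kv = 1/(40/41) = 41/40 ≈ 1.025.

e_ss = 1.025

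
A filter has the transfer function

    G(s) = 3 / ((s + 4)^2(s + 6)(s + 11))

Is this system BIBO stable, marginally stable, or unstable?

The poles can be read from the denominator factors: s = -4, -6, -4, -11.
Since all poles lie strictly in the left half-plane, the system is stable.

stable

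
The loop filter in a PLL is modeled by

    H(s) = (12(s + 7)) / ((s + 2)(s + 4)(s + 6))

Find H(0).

H(0) = 7/4 ≈ 1.750

At s = 0 each factor (s + a) contributes a and each (s^2 + bs + c) contributes c.
H(0) = 12·(7) / ((2) · (4) · (6)) = 84/48 = 7/4.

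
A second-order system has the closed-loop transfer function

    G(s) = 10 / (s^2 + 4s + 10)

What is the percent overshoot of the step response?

Comparing s^2 + 4s + 10 to s^2 + 2ζωₙs + ωₙ²: ωₙ = √10 ≈ 3.162 rad/s and ζ = 4/(2·√10) ≈ 0.6325.
%OS = 100·exp(−πζ/√(1−ζ²)) = 100·exp(−π·0.6325/√(1−0.6325²)) ≈ 7.69%.

%OS ≈ 7.69%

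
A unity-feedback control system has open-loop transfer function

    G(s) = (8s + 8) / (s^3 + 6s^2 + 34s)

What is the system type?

Factor s from the denominator: s^3 + 6s^2 + 34s = s·(s^2 + 6s + 34).
There is 1 pole at the origin, so the system is Type 1.

Type 1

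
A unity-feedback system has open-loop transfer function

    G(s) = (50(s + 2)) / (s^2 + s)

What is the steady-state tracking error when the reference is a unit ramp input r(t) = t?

G(s) has one pole at the origin.
This is a Type 1 system. Kv = lim_{s→0} s·G(s) = 100/1.
e_ss = 1/Kv = 1/(100) = 1/100 ≈ 0.01000.

e_ss = 0.01000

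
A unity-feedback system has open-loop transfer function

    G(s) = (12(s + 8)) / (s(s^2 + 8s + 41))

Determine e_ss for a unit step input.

G(s) has one pole at the origin.
This is a Type 1 system; for a step input the steady-state error is zero.

e_ss = 0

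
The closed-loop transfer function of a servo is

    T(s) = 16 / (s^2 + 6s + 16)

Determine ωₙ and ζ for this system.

ωₙ = 4 rad/s, ζ = 0.75

Compare the denominator to the standard form s^2 + 2ζωₙs + ωₙ².
ωₙ² = 16, so ωₙ = 4 rad/s.
2ζωₙ = 6, so ζ = 6/(2·4) = 0.75.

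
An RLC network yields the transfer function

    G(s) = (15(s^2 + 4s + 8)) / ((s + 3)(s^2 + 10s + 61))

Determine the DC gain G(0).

G(0) = 40/61 ≈ 0.6557

At s = 0 each factor (s + a) contributes a and each (s^2 + bs + c) contributes c.
G(0) = 15·(8) / ((3) · (61)) = 120/183 = 40/61.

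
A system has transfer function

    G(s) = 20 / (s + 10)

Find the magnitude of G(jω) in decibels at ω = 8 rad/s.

Substitute s = j8: numerator = 20, denominator = 10 + j8.
|G(j8)| = |20| / |10 + j8| = 20 / 12.806 ≈ 1.562.
In decibels: 20·log₁₀(1.562) ≈ 3.87 dB.

|G(j8)|_dB ≈ 3.87 dB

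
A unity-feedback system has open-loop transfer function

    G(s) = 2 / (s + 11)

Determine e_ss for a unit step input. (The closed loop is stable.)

G(s) has no poles at the origin.
This is a Type 0 system. Kp = lim_{s→0} G(s) = 2/11.
e_ss = 1/(1 + Kp) = 1/(1 + 2/11) = 11/13 ≈ 0.8462.

e_ss = 0.8462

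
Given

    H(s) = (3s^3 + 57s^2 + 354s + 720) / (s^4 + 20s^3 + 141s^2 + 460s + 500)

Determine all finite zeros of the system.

Set the numerator to zero: 3s^3 + 57s^2 + 354s + 720 = 0, i.e. 3·(s^3 + 19s^2 + 118s + 240) = 0.
Factoring: (s + 8)(s + 6)(s + 5) = 0.

s = -8, -6, -5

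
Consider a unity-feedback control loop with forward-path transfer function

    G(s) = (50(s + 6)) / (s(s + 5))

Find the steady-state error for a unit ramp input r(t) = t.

G(s) has one pole at the origin.
This is a Type 1 system. Kv = lim_{s→0} s·G(s) = 300/5 = 60.
e_ss = 1/Kv = 1/(60) = 1/60 ≈ 0.01667.

e_ss = 0.01667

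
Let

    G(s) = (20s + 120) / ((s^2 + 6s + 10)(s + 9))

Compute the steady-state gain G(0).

Set s = 0: G(0) = (120) / (90) = 4/3.

G(0) = 4/3 ≈ 1.333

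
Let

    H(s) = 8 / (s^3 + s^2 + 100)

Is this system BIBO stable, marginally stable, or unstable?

unstable

The denominator s^3 + s^2 + 100 factors as (s + 5)(s^2 - 4s + 20), giving poles at s = -5, 2 ± 4j.
Since the pole(s) at s = 2 ± 4j lie in the right half-plane, the system is unstable.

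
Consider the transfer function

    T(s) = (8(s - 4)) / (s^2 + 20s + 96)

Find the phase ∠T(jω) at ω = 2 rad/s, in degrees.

At s = j2: numerator = -32 + j16, denominator = 92 + j40.
∠T = ∠num − ∠den = 153.43° − (23.499°) = 129.9°.

∠T(j2) ≈ 129.9°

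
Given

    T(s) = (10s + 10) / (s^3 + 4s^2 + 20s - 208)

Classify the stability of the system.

unstable

The denominator s^3 + 4s^2 + 20s - 208 factors as (s^2 + 8s + 52)(s - 4), giving poles at s = -4 + 6j, -4 - 6j, 4.
Since the pole(s) at s = 4 lie in the right half-plane, the system is unstable.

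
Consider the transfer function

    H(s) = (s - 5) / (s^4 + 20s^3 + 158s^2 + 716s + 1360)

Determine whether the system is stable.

stable

The denominator s^4 + 20s^3 + 158s^2 + 716s + 1360 factors as (s^2 + 6s + 34)(s + 10)(s + 4), giving poles at s = -3 + 5j, -3 - 5j, -10, -4.
Since all poles lie strictly in the left half-plane, the system is stable.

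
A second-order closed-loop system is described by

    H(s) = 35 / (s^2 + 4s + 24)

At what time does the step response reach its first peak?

Comparing s^2 + 4s + 24 to s^2 + 2ζωₙs + ωₙ²: ωₙ = √24 ≈ 4.899 rad/s and ζ = 4/(2·√24) ≈ 0.4082.
ζωₙ = 4/2 = 2, so ω_d = ωₙ√(1−ζ²) = √(ωₙ² − (ζωₙ)²) = √(24 − 2²) = √20 ≈ 4.472 rad/s.
t_p = π/ω_d = π/4.472 ≈ 0.7025 s.

t_p ≈ 0.7025 s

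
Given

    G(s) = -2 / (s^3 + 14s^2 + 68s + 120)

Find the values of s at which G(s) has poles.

s = -4 + 2j, -4 - 2j, -6

The poles are the roots of the denominator s^3 + 14s^2 + 68s + 120 = 0.
Trying s = -6: the polynomial evaluates to 0, so (s + 6) is a factor.
Dividing out leaves s^2 + 8s + 20 = 0.
The quadratic formula then gives s = -4 ± 2j.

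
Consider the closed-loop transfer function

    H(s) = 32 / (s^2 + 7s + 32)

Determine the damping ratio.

ζ ≈ 0.6187

Compare the denominator to the standard form s^2 + 2ζωₙs + ωₙ².
ωₙ² = 32, so ωₙ = √32 ≈ 5.657 rad/s.
2ζωₙ = 7, so ζ = 7/(2·√32) ≈ 0.6187.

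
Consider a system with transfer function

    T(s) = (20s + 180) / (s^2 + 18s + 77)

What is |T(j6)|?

Substitute s = j6: numerator = 180 + j120, denominator = 41 + j108.
|T(j6)| = |180 + j120| / |41 + j108| = 216.33 / 115.52 ≈ 1.873.

|T(j6)| ≈ 1.873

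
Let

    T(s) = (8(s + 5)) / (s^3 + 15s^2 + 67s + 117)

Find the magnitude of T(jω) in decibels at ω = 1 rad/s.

Substitute s = j1: numerator = 40 + j8, denominator = 102 + j66.
|T(j1)| = |40 + j8| / |102 + j66| = 40.792 / 121.49 ≈ 0.3358.
In decibels: 20·log₁₀(0.3358) ≈ -9.48 dB.

|T(j1)|_dB ≈ -9.48 dB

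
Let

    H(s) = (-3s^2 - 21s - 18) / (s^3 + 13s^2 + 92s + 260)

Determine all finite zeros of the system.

s = -1, -6

Set the numerator to zero: -3s^2 - 21s - 18 = 0, i.e. -3·(s^2 + 7s + 6) = 0.
Factoring: (s + 1)(s + 6) = 0.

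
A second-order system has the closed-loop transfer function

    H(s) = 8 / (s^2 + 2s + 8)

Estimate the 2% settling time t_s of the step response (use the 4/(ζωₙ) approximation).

t_s ≈ 4 s

Comparing s^2 + 2s + 8 to s^2 + 2ζωₙs + ωₙ²: ωₙ = √8 ≈ 2.828 rad/s and ζ = 2/(2·√8) ≈ 0.3536.
ζωₙ = 2/2 = 1, so t_s ≈ 4/(ζωₙ) = 4/1 = 4 s.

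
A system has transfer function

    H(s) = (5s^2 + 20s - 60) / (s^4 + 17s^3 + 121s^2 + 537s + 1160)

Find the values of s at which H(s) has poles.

s = -5, -8, -2 ± 5j

The poles are the roots of the denominator s^4 + 17s^3 + 121s^2 + 537s + 1160 = 0.
Trying s = -5: the polynomial evaluates to 0, so (s + 5) is a factor.
Dividing out leaves s^3 + 12s^2 + 61s + 232 = 0.
This factors further as (s + 8)(s^2 + 4s + 29) = 0.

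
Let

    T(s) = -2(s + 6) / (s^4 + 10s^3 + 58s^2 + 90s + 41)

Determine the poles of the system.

s = -4 + 5j, -4 - 5j, -1, -1

The poles are the roots of the denominator s^4 + 10s^3 + 58s^2 + 90s + 41 = 0.
Trying s = -1: the polynomial evaluates to 0, so (s + 1) is a factor.
Dividing out leaves s^3 + 9s^2 + 49s + 41 = 0.
This factors further as (s^2 + 8s + 41)(s + 1) = 0.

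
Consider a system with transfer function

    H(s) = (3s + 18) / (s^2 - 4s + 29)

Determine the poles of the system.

s = 2 + 5j, 2 - 5j

The poles are the roots of the denominator s^2 - 4s + 29 = 0.
Using the quadratic formula: s = (4 ± √(-100))/2 = 2 ± 5j.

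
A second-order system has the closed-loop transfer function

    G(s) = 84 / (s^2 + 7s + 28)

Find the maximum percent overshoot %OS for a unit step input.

Comparing s^2 + 7s + 28 to s^2 + 2ζωₙs + ωₙ²: ωₙ = √28 ≈ 5.292 rad/s and ζ = 7/(2·√28) ≈ 0.6614.
%OS = 100·exp(−πζ/√(1−ζ²)) = 100·exp(−π·0.6614/√(1−0.6614²)) ≈ 6.26%.

%OS ≈ 6.26%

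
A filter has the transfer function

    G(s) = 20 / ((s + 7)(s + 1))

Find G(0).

Set s = 0: G(0) = (20) / (7) = 20/7.

G(0) = 20/7 ≈ 2.857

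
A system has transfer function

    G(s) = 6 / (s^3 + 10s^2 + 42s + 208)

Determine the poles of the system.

s = -1 ± 5j, -8

The poles are the roots of the denominator s^3 + 10s^2 + 42s + 208 = 0.
Trying s = -8: the polynomial evaluates to 0, so (s + 8) is a factor.
Dividing out leaves s^2 + 2s + 26 = 0.
The quadratic formula then gives s = -1 ± 5j.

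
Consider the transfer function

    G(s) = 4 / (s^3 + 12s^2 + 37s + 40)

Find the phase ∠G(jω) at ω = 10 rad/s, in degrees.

At s = j10: numerator = 4, denominator = -1160 - j630.
∠G = ∠num − ∠den = 0° − (-151.49°) = 151.5°.

∠G(j10) ≈ 151.5°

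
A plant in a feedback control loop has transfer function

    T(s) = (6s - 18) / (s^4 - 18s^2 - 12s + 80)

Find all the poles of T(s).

s = -3 + j, -3 - j, 4, 2

The poles are the roots of the denominator s^4 - 18s^2 - 12s + 80 = 0.
Trying s = 4: the polynomial evaluates to 0, so (s - 4) is a factor.
Dividing out leaves s^3 + 4s^2 - 2s - 20 = 0.
This factors further as (s^2 + 6s + 10)(s - 2) = 0.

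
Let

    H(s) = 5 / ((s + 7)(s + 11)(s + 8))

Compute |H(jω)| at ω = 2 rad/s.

Substitute s = j2: numerator = 5, denominator = 512 + j434.
|H(j2)| = |5| / |512 + j434| = 5 / 671.19 ≈ 0.007449.

|H(j2)| ≈ 0.007449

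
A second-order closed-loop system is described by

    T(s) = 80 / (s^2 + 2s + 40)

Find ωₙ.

Compare the denominator to the standard form s^2 + 2ζωₙs + ωₙ².
ωₙ² = 40, so ωₙ = √40 ≈ 6.325 rad/s.

ωₙ ≈ 6.325 rad/s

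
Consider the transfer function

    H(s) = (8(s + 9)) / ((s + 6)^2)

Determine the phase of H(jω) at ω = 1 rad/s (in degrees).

∠H(j1) ≈ -12.58°

At s = j1: numerator = 72 + j8, denominator = 35 + j12.
∠H = ∠num − ∠den = 6.3402° − (18.925°) = -12.58°.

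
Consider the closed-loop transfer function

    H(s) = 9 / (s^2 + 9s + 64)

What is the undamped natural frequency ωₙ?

ωₙ = 8 rad/s

Compare the denominator to the standard form s^2 + 2ζωₙs + ωₙ².
ωₙ² = 64, so ωₙ = 8 rad/s.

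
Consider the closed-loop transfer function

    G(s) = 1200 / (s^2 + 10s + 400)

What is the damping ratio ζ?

ζ = 0.25

Compare the denominator to the standard form s^2 + 2ζωₙs + ωₙ².
ωₙ² = 400, so ωₙ = 20 rad/s.
2ζωₙ = 10, so ζ = 10/(2·20) = 0.25.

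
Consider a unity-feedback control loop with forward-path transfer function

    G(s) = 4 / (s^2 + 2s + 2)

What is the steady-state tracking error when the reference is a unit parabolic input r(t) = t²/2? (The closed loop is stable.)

G(s) has no poles at the origin.
This is a Type 0 system; Ka = lim_{s→0} s^2·G(s) = 0, so the steady-state error for a parabola input is infinite.

e_ss = ∞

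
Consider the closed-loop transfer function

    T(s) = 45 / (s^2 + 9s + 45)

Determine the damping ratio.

ζ ≈ 0.6708

Compare the denominator to the standard form s^2 + 2ζωₙs + ωₙ².
ωₙ² = 45, so ωₙ = √45 ≈ 6.708 rad/s.
2ζωₙ = 9, so ζ = 9/(2·√45) ≈ 0.6708.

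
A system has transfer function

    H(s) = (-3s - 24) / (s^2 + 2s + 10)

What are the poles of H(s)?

s = -1 + 3j, -1 - 3j

The poles are the roots of the denominator s^2 + 2s + 10 = 0.
Using the quadratic formula: s = (-2 ± √(-36))/2 = -1 ± 3j.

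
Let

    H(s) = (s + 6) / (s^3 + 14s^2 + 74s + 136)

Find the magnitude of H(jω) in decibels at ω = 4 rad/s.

Substitute s = j4: numerator = 6 + j4, denominator = -88 + j232.
|H(j4)| = |6 + j4| / |-88 + j232| = 7.2111 / 248.13 ≈ 0.02906.
In decibels: 20·log₁₀(0.02906) ≈ -30.7 dB.

|H(j4)|_dB ≈ -30.7 dB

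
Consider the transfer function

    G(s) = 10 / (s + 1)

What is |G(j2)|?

|G(j2)| ≈ 4.472

Substitute s = j2: numerator = 10, denominator = 1 + j2.
|G(j2)| = |10| / |1 + j2| = 10 / 2.2361 ≈ 4.472.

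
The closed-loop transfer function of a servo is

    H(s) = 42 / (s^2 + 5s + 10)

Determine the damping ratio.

Compare the denominator to the standard form s^2 + 2ζωₙs + ωₙ².
ωₙ² = 10, so ωₙ = √10 ≈ 3.162 rad/s.
2ζωₙ = 5, so ζ = 5/(2·√10) ≈ 0.7906.
With ζ = 0.7906 the response is underdamped.

ζ ≈ 0.7906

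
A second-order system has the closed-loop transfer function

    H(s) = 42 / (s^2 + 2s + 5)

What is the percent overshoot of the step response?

%OS ≈ 20.8%

Comparing s^2 + 2s + 5 to s^2 + 2ζωₙs + ωₙ²: ωₙ = √5 ≈ 2.236 rad/s and ζ = 2/(2·√5) ≈ 0.4472.
%OS = 100·exp(−πζ/√(1−ζ²)) = 100·exp(−π·0.4472/√(1−0.4472²)) ≈ 20.8%.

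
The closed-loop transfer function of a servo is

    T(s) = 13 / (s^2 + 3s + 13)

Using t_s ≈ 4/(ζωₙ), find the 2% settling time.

Comparing s^2 + 3s + 13 to s^2 + 2ζωₙs + ωₙ²: ωₙ = √13 ≈ 3.606 rad/s and ζ = 3/(2·√13) ≈ 0.4160.
ζωₙ = 3/2 = 1.5, so t_s ≈ 4/(ζωₙ) = 4/1.5 ≈ 2.667 s.

t_s ≈ 2.667 s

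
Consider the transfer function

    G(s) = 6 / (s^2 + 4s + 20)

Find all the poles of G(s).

s = -2 + 4j, -2 - 4j

The poles are the roots of the denominator s^2 + 4s + 20 = 0.
Using the quadratic formula: s = (-4 ± √(-64))/2 = -2 ± 4j.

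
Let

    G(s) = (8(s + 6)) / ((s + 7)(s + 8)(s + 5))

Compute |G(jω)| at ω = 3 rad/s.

|G(j3)| ≈ 0.1414

Substitute s = j3: numerator = 48 + j24, denominator = 100 + j366.
|G(j3)| = |48 + j24| / |100 + j366| = 53.666 / 379.42 ≈ 0.1414.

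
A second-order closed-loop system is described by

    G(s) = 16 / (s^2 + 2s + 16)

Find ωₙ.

ωₙ = 4 rad/s

Compare the denominator to the standard form s^2 + 2ζωₙs + ωₙ².
ωₙ² = 16, so ωₙ = 4 rad/s.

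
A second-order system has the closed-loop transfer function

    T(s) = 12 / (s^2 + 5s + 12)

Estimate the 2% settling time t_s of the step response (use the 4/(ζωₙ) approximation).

t_s ≈ 1.600 s

Comparing s^2 + 5s + 12 to s^2 + 2ζωₙs + ωₙ²: ωₙ = √12 ≈ 3.464 rad/s and ζ = 5/(2·√12) ≈ 0.7217.
ζωₙ = 5/2 = 2.5, so t_s ≈ 4/(ζωₙ) = 4/2.5 = 1.600 s.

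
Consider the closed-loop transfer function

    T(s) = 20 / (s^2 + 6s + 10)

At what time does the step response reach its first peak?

t_p ≈ 3.142 s

Comparing s^2 + 6s + 10 to s^2 + 2ζωₙs + ωₙ²: ωₙ = √10 ≈ 3.162 rad/s and ζ = 6/(2·√10) ≈ 0.9487.
ζωₙ = 6/2 = 3, so ω_d = ωₙ√(1−ζ²) = √(ωₙ² − (ζωₙ)²) = √(10 − 3²) = √1 = 1 rad/s.
t_p = π/ω_d = π/1 ≈ 3.142 s.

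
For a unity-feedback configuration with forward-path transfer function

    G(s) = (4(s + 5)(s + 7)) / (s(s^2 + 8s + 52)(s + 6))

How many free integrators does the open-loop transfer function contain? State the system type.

Type 1

The denominator has 1 factor of s at the origin (free integrator), so this is a Type 1 system.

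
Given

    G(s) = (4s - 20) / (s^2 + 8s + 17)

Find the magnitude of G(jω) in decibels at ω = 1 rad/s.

Substitute s = j1: numerator = -20 + j4, denominator = 16 + j8.
|G(j1)| = |-20 + j4| / |16 + j8| = 20.396 / 17.889 ≈ 1.140.
In decibels: 20·log₁₀(1.140) ≈ 1.14 dB.

|G(j1)|_dB ≈ 1.14 dB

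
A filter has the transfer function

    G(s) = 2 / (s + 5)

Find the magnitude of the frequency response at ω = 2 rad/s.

Substitute s = j2: numerator = 2, denominator = 5 + j2.
|G(j2)| = |2| / |5 + j2| = 2 / 5.3852 ≈ 0.3714.

|G(j2)| ≈ 0.3714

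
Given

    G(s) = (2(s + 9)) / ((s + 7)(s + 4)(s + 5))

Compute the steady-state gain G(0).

At s = 0 each factor (s + a) contributes a and each (s^2 + bs + c) contributes c.
G(0) = 2·(9) / ((7) · (4) · (5)) = 18/140 = 9/70.

G(0) = 9/70 ≈ 0.1286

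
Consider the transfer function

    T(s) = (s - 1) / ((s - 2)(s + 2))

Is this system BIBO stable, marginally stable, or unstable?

The poles can be read from the denominator factors: s = 2, -2.
Since the pole(s) at s = 2 lie in the right half-plane, the system is unstable.

unstable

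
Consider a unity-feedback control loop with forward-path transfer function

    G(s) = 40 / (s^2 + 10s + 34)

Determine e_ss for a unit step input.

G(s) has no poles at the origin.
This is a Type 0 system. Kp = lim_{s→0} G(s) = 40/34 = 20/17.
e_ss = 1/(1 + Kp) = 1/(1 + 20/17) = 17/37 ≈ 0.4595.

e_ss = 0.4595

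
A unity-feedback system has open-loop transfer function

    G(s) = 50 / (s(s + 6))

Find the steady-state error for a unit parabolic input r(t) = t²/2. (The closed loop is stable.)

G(s) has one pole at the origin.
This is a Type 1 system; Ka = lim_{s→0} s^2·G(s) = 0, so the steady-state error for a parabola input is infinite.

e_ss = ∞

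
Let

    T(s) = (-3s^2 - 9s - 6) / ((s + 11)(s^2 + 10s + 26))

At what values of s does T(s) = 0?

s = -1, -2

Set the numerator to zero: -3s^2 - 9s - 6 = 0, i.e. -3·(s^2 + 3s + 2) = 0.
Factoring: (s + 1)(s + 2) = 0.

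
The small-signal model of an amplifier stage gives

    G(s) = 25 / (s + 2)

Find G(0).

G(0) = 25/2 ≈ 12.50

Set s = 0: G(0) = (25) / (2) = 25/2.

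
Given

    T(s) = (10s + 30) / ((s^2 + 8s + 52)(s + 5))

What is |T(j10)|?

|T(j10)| ≈ 0.1001

Substitute s = j10: numerator = 30 + j100, denominator = -1040 - j80.
|T(j10)| = |30 + j100| / |-1040 - j80| = 104.40 / 1043.1 ≈ 0.1001.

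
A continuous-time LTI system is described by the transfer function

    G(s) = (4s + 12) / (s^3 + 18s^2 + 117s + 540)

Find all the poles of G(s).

The poles are the roots of the denominator s^3 + 18s^2 + 117s + 540 = 0.
Trying s = -12: the polynomial evaluates to 0, so (s + 12) is a factor.
Dividing out leaves s^2 + 6s + 45 = 0.
The quadratic formula then gives s = -3 ± 6j.

s = -3 ± 6j, -12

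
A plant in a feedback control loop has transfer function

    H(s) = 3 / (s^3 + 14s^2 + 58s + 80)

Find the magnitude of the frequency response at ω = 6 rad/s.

Substitute s = j6: numerator = 3, denominator = -424 + j132.
|H(j6)| = |3| / |-424 + j132| = 3 / 444.07 ≈ 0.006756.

|H(j6)| ≈ 0.006756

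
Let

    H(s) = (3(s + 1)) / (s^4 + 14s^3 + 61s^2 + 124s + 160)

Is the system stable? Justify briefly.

stable

The denominator s^4 + 14s^3 + 61s^2 + 124s + 160 factors as (s + 8)(s^2 + 2s + 5)(s + 4), giving poles at s = -8, -1 + 2j, -1 - 2j, -4.
Since all poles lie strictly in the left half-plane, the system is stable.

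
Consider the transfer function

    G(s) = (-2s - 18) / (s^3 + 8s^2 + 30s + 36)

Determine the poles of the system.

The poles are the roots of the denominator s^3 + 8s^2 + 30s + 36 = 0.
Trying s = -2: the polynomial evaluates to 0, so (s + 2) is a factor.
Dividing out leaves s^2 + 6s + 18 = 0.
The quadratic formula then gives s = -3 ± 3j.

s = -3 ± 3j, -2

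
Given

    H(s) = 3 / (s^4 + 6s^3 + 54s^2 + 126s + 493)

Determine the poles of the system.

s = -2 ± 5j, -1 ± 4j

The poles are the roots of the denominator s^4 + 6s^3 + 54s^2 + 126s + 493 = 0.
No real roots exist; factor into two real quadratics: (s^2 + 4s + 29)(s^2 + 2s + 17) = 0.
Each quadratic gives a conjugate pair via the quadratic formula.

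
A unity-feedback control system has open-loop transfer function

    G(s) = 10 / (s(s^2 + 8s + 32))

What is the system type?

The denominator has 1 factor of s at the origin (free integrator), so this is a Type 1 system.

Type 1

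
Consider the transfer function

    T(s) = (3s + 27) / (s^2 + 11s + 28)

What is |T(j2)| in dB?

|T(j2)|_dB ≈ -1.42 dB

Substitute s = j2: numerator = 27 + j6, denominator = 24 + j22.
|T(j2)| = |27 + j6| / |24 + j22| = 27.659 / 32.558 ≈ 0.8495.
In decibels: 20·log₁₀(0.8495) ≈ -1.42 dB.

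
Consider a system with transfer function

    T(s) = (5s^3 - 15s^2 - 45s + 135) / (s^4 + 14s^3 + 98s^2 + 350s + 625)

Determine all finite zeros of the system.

Set the numerator to zero: 5s^3 - 15s^2 - 45s + 135 = 0, i.e. 5·(s^3 - 3s^2 - 9s + 27) = 0.
Factoring: (s - 3)^2(s + 3) = 0.

s = 3, 3, -3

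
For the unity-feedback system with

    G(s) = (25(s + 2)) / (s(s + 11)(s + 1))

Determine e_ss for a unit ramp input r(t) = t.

e_ss = 0.2200

G(s) has one pole at the origin.
This is a Type 1 system. Kv = lim_{s→0} s·G(s) = 50/11.
e_ss = 1/Kv = 1/(50/11) = 11/50 ≈ 0.2200.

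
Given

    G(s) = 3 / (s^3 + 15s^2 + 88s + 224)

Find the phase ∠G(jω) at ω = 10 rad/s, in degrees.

At s = j10: numerator = 3, denominator = -1276 - j120.
∠G = ∠num − ∠den = 0° − (-174.63°) = 174.6°.

∠G(j10) ≈ 174.6°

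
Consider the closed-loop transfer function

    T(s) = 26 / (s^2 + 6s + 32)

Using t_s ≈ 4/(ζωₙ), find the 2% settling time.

Comparing s^2 + 6s + 32 to s^2 + 2ζωₙs + ωₙ²: ωₙ = √32 ≈ 5.657 rad/s and ζ = 6/(2·√32) ≈ 0.5303.
ζωₙ = 6/2 = 3, so t_s ≈ 4/(ζωₙ) = 4/3 ≈ 1.333 s.

t_s ≈ 1.333 s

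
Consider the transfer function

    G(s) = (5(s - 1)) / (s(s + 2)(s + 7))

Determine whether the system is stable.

marginally stable

The poles can be read from the denominator factors: s = 0, -2, -7.
Since the simple pole(s) at s = 0 lie on the jω-axis with none in the right half-plane, the system is marginally stable.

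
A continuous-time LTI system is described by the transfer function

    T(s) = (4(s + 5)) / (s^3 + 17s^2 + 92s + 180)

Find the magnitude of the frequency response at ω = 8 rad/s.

|T(j8)| ≈ 0.04035

Substitute s = j8: numerator = 20 + j32, denominator = -908 + j224.
|T(j8)| = |20 + j32| / |-908 + j224| = 37.736 / 935.22 ≈ 0.04035.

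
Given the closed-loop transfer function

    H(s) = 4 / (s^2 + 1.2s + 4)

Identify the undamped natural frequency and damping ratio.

Compare the denominator to the standard form s^2 + 2ζωₙs + ωₙ².
ωₙ² = 4, so ωₙ = 2 rad/s.
2ζωₙ = 1.2, so ζ = 1.2/(2·2) = 0.3.

ωₙ = 2 rad/s, ζ = 0.3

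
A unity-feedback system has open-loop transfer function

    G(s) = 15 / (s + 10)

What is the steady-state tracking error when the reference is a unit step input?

G(s) has no poles at the origin.
This is a Type 0 system. Kp = lim_{s→0} G(s) = 15/10 = 3/2.
e_ss = 1/(1 + Kp) = 1/(1 + 3/2) = 2/5 ≈ 0.4000.

e_ss = 0.4000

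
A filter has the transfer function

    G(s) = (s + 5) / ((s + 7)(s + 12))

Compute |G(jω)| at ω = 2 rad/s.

Substitute s = j2: numerator = 5 + j2, denominator = 80 + j38.
|G(j2)| = |5 + j2| / |80 + j38| = 5.3852 / 88.566 ≈ 0.06080.

|G(j2)| ≈ 0.06080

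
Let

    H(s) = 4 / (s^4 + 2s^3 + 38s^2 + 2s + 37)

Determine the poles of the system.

The poles are the roots of the denominator s^4 + 2s^3 + 38s^2 + 2s + 37 = 0.
No real roots exist; factor into two real quadratics: (s^2 + 1)(s^2 + 2s + 37) = 0.
Each quadratic gives a conjugate pair via the quadratic formula.

s = ±j, -1 ± 6j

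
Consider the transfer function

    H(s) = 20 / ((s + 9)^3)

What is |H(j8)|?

|H(j8)| ≈ 0.01145

Substitute s = j8: numerator = 20, denominator = -999 + j1432.
|H(j8)| = |20| / |-999 + j1432| = 20 / 1746.0 ≈ 0.01145.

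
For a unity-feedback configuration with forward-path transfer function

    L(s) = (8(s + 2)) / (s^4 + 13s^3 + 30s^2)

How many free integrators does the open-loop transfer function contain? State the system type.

The denominator has 2 factors of s at the origin (free integrators), so this is a Type 2 system.

Type 2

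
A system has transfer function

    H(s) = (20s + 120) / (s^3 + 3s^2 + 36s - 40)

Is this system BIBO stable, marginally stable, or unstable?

unstable

The denominator s^3 + 3s^2 + 36s - 40 factors as (s^2 + 4s + 40)(s - 1), giving poles at s = -2 + 6j, -2 - 6j, 1.
Since the pole(s) at s = 1 lie in the right half-plane, the system is unstable.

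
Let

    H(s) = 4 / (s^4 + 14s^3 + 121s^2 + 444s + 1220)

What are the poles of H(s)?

s = -2 ± 4j, -5 ± 6j

The poles are the roots of the denominator s^4 + 14s^3 + 121s^2 + 444s + 1220 = 0.
No real roots exist; factor into two real quadratics: (s^2 + 4s + 20)(s^2 + 10s + 61) = 0.
Each quadratic gives a conjugate pair via the quadratic formula.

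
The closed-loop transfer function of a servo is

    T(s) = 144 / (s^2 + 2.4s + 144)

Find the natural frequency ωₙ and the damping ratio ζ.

ωₙ = 12 rad/s, ζ = 0.1

Compare the denominator to the standard form s^2 + 2ζωₙs + ωₙ².
ωₙ² = 144, so ωₙ = 12 rad/s.
2ζωₙ = 2.4, so ζ = 2.4/(2·12) = 0.1.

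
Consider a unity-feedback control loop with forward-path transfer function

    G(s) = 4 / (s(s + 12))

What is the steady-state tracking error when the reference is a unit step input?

e_ss = 0

G(s) has one pole at the origin.
This is a Type 1 system; for a step input the steady-state error is zero.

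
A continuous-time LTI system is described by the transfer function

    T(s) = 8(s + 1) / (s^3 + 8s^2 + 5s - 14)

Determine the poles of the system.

s = -2, 1, -7

The poles are the roots of the denominator s^3 + 8s^2 + 5s - 14 = 0.
Trying s = -2: the polynomial evaluates to 0, so (s + 2) is a factor.
Dividing out leaves s^2 + 6s - 7 = 0.
Factoring the quadratic: (s - 1)(s + 7) = 0.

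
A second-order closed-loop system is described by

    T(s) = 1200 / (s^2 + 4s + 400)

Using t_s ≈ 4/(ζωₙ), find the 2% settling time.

Comparing s^2 + 4s + 400 to s^2 + 2ζωₙs + ωₙ²: ωₙ = 20 rad/s and ζ = 4/(2·20) = 0.1.
ζωₙ = 4/2 = 2, so t_s ≈ 4/(ζωₙ) = 4/2 = 2 s.

t_s ≈ 2 s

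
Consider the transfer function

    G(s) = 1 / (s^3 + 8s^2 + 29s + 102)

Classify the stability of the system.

The denominator s^3 + 8s^2 + 29s + 102 factors as (s^2 + 2s + 17)(s + 6), giving poles at s = -1 + 4j, -1 - 4j, -6.
Since all poles lie strictly in the left half-plane, the system is stable.

stable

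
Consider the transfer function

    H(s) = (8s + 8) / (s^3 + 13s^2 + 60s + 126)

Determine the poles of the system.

The poles are the roots of the denominator s^3 + 13s^2 + 60s + 126 = 0.
Trying s = -7: the polynomial evaluates to 0, so (s + 7) is a factor.
Dividing out leaves s^2 + 6s + 18 = 0.
The quadratic formula then gives s = -3 ± 3j.

s = -3 + 3j, -3 - 3j, -7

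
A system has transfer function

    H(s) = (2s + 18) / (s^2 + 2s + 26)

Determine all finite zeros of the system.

s = -9

Set the numerator to zero: 2s + 18 = 0, i.e. 2·(s + 9) = 0.
So s = -9.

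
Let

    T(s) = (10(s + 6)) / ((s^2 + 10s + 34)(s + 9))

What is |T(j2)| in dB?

Substitute s = j2: numerator = 60 + j20, denominator = 230 + j240.
|T(j2)| = |60 + j20| / |230 + j240| = 63.246 / 332.42 ≈ 0.1903.
In decibels: 20·log₁₀(0.1903) ≈ -14.4 dB.

|T(j2)|_dB ≈ -14.4 dB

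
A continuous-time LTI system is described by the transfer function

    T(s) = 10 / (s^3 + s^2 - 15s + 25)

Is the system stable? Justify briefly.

unstable

The denominator s^3 + s^2 - 15s + 25 factors as (s^2 - 4s + 5)(s + 5), giving poles at s = 2 ± j, -5.
Since the pole(s) at s = 2 + j, 2 - j lie in the right half-plane, the system is unstable.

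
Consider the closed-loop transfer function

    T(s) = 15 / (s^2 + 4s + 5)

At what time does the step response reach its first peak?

t_p ≈ 3.142 s

Comparing s^2 + 4s + 5 to s^2 + 2ζωₙs + ωₙ²: ωₙ = √5 ≈ 2.236 rad/s and ζ = 4/(2·√5) ≈ 0.8944.
ζωₙ = 4/2 = 2, so ω_d = ωₙ√(1−ζ²) = √(ωₙ² − (ζωₙ)²) = √(5 − 2²) = √1 = 1 rad/s.
t_p = π/ω_d = π/1 ≈ 3.142 s.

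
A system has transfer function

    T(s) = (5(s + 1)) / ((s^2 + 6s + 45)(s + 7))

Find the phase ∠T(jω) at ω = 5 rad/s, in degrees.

At s = j5: numerator = 5 + j25, denominator = -10 + j310.
∠T = ∠num − ∠den = 78.690° − (91.848°) = -13.16°.

∠T(j5) ≈ -13.16°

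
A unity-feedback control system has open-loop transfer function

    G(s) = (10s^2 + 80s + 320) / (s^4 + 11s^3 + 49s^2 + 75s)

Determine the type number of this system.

Type 1

Factor s from the denominator: s^4 + 11s^3 + 49s^2 + 75s = s·(s^3 + 11s^2 + 49s + 75).
There is 1 pole at the origin, so the system is Type 1.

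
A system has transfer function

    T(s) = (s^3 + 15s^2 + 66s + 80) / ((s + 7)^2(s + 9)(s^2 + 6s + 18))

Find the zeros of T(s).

Set the numerator to zero: s^3 + 15s^2 + 66s + 80 = 0.
Factoring: (s + 8)(s + 2)(s + 5) = 0.

s = -8, -2, -5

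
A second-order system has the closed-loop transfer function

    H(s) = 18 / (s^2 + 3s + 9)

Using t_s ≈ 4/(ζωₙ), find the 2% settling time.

Comparing s^2 + 3s + 9 to s^2 + 2ζωₙs + ωₙ²: ωₙ = 3 rad/s and ζ = 3/(2·3) = 0.5.
ζωₙ = 3/2 = 1.5, so t_s ≈ 4/(ζωₙ) = 4/1.5 ≈ 2.667 s.

t_s ≈ 2.667 s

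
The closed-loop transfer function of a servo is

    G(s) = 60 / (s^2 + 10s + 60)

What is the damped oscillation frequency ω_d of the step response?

Comparing s^2 + 10s + 60 to s^2 + 2ζωₙs + ωₙ²: ωₙ = √60 ≈ 7.746 rad/s and ζ = 10/(2·√60) ≈ 0.6455.
ζωₙ = 10/2 = 5, so ω_d = ωₙ√(1−ζ²) = √(ωₙ² − (ζωₙ)²) = √(60 − 5²) = √35 ≈ 5.916 rad/s.

ω_d ≈ 5.916 rad/s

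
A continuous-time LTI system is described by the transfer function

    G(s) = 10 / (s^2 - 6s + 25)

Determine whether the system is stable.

unstable

The poles can be read from the denominator factors: s = 3 + 4j, 3 - 4j.
Since the pole(s) at s = 3 + 4j, 3 - 4j lie in the right half-plane, the system is unstable.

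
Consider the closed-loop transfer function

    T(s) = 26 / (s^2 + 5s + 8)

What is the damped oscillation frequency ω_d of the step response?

ω_d ≈ 1.323 rad/s

Comparing s^2 + 5s + 8 to s^2 + 2ζωₙs + ωₙ²: ωₙ = √8 ≈ 2.828 rad/s and ζ = 5/(2·√8) ≈ 0.8839.
ζωₙ = 5/2 = 2.5, so ω_d = ωₙ√(1−ζ²) = √(ωₙ² − (ζωₙ)²) = √(8 − 2.5²) = √1.75 ≈ 1.323 rad/s.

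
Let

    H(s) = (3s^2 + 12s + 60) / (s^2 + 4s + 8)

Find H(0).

H(0) = 15/2 ≈ 7.500

Set s = 0: H(0) = (60) / (8) = 15/2.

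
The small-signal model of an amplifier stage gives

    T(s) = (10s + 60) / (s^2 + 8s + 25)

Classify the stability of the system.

stable

The denominator s^2 + 8s + 25 factors as (s^2 + 8s + 25), giving poles at s = -4 + 3j, -4 - 3j.
Since all poles lie strictly in the left half-plane, the system is stable.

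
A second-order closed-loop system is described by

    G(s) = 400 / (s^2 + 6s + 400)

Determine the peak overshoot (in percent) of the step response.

%OS ≈ 62.1%

Comparing s^2 + 6s + 400 to s^2 + 2ζωₙs + ωₙ²: ωₙ = 20 rad/s and ζ = 6/(2·20) = 0.15.
%OS = 100·exp(−πζ/√(1−ζ²)) = 100·exp(−π·0.15/√(1−0.15²)) ≈ 62.1%.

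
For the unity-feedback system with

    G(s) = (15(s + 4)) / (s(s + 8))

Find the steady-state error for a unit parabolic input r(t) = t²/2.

e_ss = ∞

G(s) has one pole at the origin.
This is a Type 1 system; Ka = lim_{s→0} s^2·G(s) = 0, so the steady-state error for a parabola input is infinite.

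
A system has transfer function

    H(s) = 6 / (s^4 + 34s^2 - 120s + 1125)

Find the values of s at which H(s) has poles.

The poles are the roots of the denominator s^4 + 34s^2 - 120s + 1125 = 0.
No real roots exist; factor into two real quadratics: (s^2 - 6s + 25)(s^2 + 6s + 45) = 0.
Each quadratic gives a conjugate pair via the quadratic formula.

s = 3 ± 4j, -3 ± 6j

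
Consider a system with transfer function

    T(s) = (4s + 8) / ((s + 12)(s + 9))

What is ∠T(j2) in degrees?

At s = j2: numerator = 8 + j8, denominator = 104 + j42.
∠T = ∠num − ∠den = 45° − (21.991°) = 23.01°.

∠T(j2) ≈ 23.01°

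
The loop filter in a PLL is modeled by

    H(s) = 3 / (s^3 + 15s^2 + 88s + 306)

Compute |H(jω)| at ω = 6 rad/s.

|H(j6)| ≈ 0.007692

Substitute s = j6: numerator = 3, denominator = -234 + j312.
|H(j6)| = |3| / |-234 + j312| = 3 / 390 ≈ 0.007692.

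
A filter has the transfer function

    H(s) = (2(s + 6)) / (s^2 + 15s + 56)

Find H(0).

Set s = 0: H(0) = (12) / (56) = 3/14.

H(0) = 3/14 ≈ 0.2143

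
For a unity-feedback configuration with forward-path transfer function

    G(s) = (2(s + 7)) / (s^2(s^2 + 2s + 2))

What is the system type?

The denominator has 2 factors of s at the origin (free integrators), so this is a Type 2 system.

Type 2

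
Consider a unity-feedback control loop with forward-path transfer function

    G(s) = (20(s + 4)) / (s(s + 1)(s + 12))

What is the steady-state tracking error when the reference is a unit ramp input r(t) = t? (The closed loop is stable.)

e_ss = 0.1500

G(s) has one pole at the origin.
This is a Type 1 system. Kv = lim_{s→0} s·G(s) = 80/12 = 20/3.
e_ss = 1/Kv = 1/(20/3) = 3/20 ≈ 0.1500.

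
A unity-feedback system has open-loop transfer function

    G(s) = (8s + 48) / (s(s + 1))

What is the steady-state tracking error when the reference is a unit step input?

e_ss = 0

G(s) has one pole at the origin.
This is a Type 1 system; for a step input the steady-state error is zero.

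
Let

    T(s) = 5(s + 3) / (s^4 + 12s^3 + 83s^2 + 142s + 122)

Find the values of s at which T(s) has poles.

The poles are the roots of the denominator s^4 + 12s^3 + 83s^2 + 142s + 122 = 0.
No real roots exist; factor into two real quadratics: (s^2 + 2s + 2)(s^2 + 10s + 61) = 0.
Each quadratic gives a conjugate pair via the quadratic formula.

s = -1 ± j, -5 ± 6j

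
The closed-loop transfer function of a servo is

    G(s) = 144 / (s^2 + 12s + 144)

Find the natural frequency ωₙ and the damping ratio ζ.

Compare the denominator to the standard form s^2 + 2ζωₙs + ωₙ².
ωₙ² = 144, so ωₙ = 12 rad/s.
2ζωₙ = 12, so ζ = 12/(2·12) = 0.5.

ωₙ = 12 rad/s, ζ = 0.5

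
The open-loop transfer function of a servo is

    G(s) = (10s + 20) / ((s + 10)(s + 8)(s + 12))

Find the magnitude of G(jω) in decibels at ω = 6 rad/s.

|G(j6)|_dB ≈ -27.9 dB

Substitute s = j6: numerator = 20 + j60, denominator = -120 + j1560.
|G(j6)| = |20 + j60| / |-120 + j1560| = 63.246 / 1564.6 ≈ 0.04042.
In decibels: 20·log₁₀(0.04042) ≈ -27.9 dB.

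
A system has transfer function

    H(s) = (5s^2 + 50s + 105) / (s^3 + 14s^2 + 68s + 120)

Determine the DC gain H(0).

Set s = 0: H(0) = (105) / (120) = 7/8.

H(0) = 7/8 ≈ 0.8750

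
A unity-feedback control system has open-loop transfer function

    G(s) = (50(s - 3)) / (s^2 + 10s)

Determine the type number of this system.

Type 1

The denominator has 1 factor of s at the origin (free integrator), so this is a Type 1 system.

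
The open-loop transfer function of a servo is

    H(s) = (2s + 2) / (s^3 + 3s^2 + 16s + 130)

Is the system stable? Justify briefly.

unstable

The denominator s^3 + 3s^2 + 16s + 130 factors as (s + 5)(s^2 - 2s + 26), giving poles at s = -5, 1 ± 5j.
Since the pole(s) at s = 1 ± 5j lie in the right half-plane, the system is unstable.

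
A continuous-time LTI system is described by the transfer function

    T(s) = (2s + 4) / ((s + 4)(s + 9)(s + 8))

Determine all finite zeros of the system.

s = -2

Set the numerator to zero: 2s + 4 = 0, i.e. 2·(s + 2) = 0.
So s = -2.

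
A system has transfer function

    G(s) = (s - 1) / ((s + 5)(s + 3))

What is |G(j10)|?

|G(j10)| ≈ 0.08610

Substitute s = j10: numerator = -1 + j10, denominator = -85 + j80.
|G(j10)| = |-1 + j10| / |-85 + j80| = 10.050 / 116.73 ≈ 0.08610.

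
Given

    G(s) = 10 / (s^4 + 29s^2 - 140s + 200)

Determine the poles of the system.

The poles are the roots of the denominator s^4 + 29s^2 - 140s + 200 = 0.
No real roots exist; factor into two real quadratics: (s^2 - 4s + 5)(s^2 + 4s + 40) = 0.
Each quadratic gives a conjugate pair via the quadratic formula.

s = 2 ± j, -2 ± 6j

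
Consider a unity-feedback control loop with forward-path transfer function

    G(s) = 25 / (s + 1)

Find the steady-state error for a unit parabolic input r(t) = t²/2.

G(s) has no poles at the origin.
This is a Type 0 system; Ka = lim_{s→0} s^2·G(s) = 0, so the steady-state error for a parabola input is infinite.

e_ss = ∞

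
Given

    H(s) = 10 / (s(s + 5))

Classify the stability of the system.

marginally stable

The poles can be read from the denominator factors: s = 0, -5.
Since the simple pole(s) at s = 0 lie on the jω-axis with none in the right half-plane, the system is marginally stable.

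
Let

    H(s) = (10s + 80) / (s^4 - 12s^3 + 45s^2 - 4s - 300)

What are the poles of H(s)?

The poles are the roots of the denominator s^4 - 12s^3 + 45s^2 - 4s - 300 = 0.
Trying s = 6: the polynomial evaluates to 0, so (s - 6) is a factor.
Dividing out leaves s^3 - 6s^2 + 9s + 50 = 0.
This factors further as (s^2 - 8s + 25)(s + 2) = 0.

s = 4 + 3j, 4 - 3j, 6, -2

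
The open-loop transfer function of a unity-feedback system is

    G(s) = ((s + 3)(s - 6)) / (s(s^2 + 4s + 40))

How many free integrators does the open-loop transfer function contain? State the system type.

The denominator has 1 factor of s at the origin (free integrator), so this is a Type 1 system.

Type 1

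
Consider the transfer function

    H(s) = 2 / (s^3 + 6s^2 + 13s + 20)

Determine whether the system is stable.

The denominator s^3 + 6s^2 + 13s + 20 factors as (s^2 + 2s + 5)(s + 4), giving poles at s = -1 ± 2j, -4.
Since all poles lie strictly in the left half-plane, the system is stable.

stable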